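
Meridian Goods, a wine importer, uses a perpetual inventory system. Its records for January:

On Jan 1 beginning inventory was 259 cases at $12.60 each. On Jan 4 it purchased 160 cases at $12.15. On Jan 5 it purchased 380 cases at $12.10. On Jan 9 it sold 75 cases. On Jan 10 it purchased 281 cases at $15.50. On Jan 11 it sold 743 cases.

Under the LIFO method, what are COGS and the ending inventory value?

COGS = $10,861.05; ending inventory = $3,299.85

Jan 9, 75 sold [LIFO — newest first]: 75 @ $12.10 = $907.50
Jan 11, 743 sold [LIFO — newest first]: 281 @ $15.50 + 305 @ $12.10 + 157 @ $12.15 = $9,953.55
Total COGS = $907.50 + $9,953.55 = $10,861.05
Ending inventory: 259 @ $12.60 + 3 @ $12.15 = $3,299.85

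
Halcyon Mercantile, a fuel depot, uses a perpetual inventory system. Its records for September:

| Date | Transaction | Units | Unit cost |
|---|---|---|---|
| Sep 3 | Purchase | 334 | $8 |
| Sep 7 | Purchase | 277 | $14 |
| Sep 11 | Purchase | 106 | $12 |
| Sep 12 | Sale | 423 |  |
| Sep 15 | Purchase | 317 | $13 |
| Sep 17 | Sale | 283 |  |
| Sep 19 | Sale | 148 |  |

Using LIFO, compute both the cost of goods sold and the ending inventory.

Sep 12, 423 sold [LIFO — newest first]: 106 @ $12 + 277 @ $14 + 40 @ $8 = $5,470
Sep 17, 283 sold [LIFO — newest first]: 283 @ $13 = $3,679
Sep 19, 148 sold [LIFO — newest first]: 34 @ $13 + 114 @ $8 = $1,354
Total COGS = $5,470 + $3,679 + $1,354 = $10,503
Ending inventory: 180 @ $8 = $1,440

COGS = $10,503; ending inventory = $1,440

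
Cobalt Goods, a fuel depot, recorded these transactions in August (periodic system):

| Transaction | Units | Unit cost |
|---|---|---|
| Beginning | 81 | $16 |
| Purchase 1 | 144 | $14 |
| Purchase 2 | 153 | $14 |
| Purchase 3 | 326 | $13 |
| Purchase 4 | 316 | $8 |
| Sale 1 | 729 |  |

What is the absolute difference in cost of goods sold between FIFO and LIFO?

FIFO COGS: 81 @ $16 + 144 @ $14 + 153 @ $14 + 326 @ $13 + 25 @ $8 = $9,892
LIFO COGS: 316 @ $8 + 326 @ $13 + 87 @ $14 = $7,984
Difference = |$9,892 − $7,984| = $1,908

$1,908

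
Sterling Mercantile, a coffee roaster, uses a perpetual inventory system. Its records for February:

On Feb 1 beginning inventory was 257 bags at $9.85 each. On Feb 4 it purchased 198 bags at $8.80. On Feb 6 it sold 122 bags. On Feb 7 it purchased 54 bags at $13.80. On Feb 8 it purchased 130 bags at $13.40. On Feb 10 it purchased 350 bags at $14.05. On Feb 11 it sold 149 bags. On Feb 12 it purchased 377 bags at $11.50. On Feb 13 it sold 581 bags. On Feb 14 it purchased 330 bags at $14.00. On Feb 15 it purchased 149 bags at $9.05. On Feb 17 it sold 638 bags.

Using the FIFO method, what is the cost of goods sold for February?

Feb 6, 122 sold [FIFO — oldest first]: 122 @ $9.85 = $1,201.70
Feb 11, 149 sold [FIFO — oldest first]: 135 @ $9.85 + 14 @ $8.80 = $1,452.95
Feb 13, 581 sold [FIFO — oldest first]: 184 @ $8.80 + 54 @ $13.80 + 130 @ $13.40 + 213 @ $14.05 = $7,099.05
Feb 17, 638 sold [FIFO — oldest first]: 137 @ $14.05 + 377 @ $11.50 + 124 @ $14.00 = $7,996.35
Total COGS = $1,201.70 + $1,452.95 + $7,099.05 + $7,996.35 = $17,750.05
Ending inventory: 206 @ $14.00 + 149 @ $9.05 = $4,232.45

COGS = $17,750.05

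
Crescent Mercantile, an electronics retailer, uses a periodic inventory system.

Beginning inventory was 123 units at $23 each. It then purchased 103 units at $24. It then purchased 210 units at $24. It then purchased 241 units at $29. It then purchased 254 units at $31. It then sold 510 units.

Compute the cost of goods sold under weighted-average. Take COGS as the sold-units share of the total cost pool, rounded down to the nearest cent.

COGS = $13,806.70

Sale 1, sell 510: 510/931 × $25,204.00 → $13,806.70
Ending inventory (cost pool remaining) = $11,397.30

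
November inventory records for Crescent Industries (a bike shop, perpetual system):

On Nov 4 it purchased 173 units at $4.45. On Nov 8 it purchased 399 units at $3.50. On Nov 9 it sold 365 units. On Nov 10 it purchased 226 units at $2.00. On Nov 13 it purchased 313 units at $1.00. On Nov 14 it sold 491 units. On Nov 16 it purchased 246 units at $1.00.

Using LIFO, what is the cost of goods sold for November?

COGS = $1,946.50

Nov 9, 365 sold [LIFO — newest first]: 365 @ $3.50 = $1,277.50
Nov 14, 491 sold [LIFO — newest first]: 313 @ $1.00 + 178 @ $2.00 = $669.00
Total COGS = $1,277.50 + $669.00 = $1,946.50
Ending inventory: 173 @ $4.45 + 34 @ $3.50 + 48 @ $2.00 + 246 @ $1.00 = $1,230.85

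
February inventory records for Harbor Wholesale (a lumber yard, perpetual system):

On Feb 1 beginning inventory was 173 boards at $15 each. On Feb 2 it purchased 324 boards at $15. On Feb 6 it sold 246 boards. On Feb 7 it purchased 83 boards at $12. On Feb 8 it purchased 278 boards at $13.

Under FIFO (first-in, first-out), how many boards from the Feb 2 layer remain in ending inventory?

Feb 6, 246 sold [FIFO — oldest first]: 173 @ $15 + 73 @ $15 = $3,690
Ending inventory: 251 @ $15 + 83 @ $12 + 278 @ $13 = $8,375
Check: goods available $12,065 = COGS $3,690 + ending $8,375

251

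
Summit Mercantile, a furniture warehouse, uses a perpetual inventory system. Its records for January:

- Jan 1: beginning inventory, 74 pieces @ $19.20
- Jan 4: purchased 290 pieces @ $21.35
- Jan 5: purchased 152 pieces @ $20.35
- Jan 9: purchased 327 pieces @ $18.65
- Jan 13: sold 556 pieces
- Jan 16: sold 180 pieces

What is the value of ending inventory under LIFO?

Ending inventory = $2,125.35

Jan 13, 556 sold [LIFO — newest first]: 327 @ $18.65 + 152 @ $20.35 + 77 @ $21.35 = $10,835.70
Jan 16, 180 sold [LIFO — newest first]: 180 @ $21.35 = $3,843.00
Total COGS = $10,835.70 + $3,843.00 = $14,678.70
Ending inventory: 74 @ $19.20 + 33 @ $21.35 = $2,125.35
Check: goods available $16,804.05 = COGS $14,678.70 + ending $2,125.35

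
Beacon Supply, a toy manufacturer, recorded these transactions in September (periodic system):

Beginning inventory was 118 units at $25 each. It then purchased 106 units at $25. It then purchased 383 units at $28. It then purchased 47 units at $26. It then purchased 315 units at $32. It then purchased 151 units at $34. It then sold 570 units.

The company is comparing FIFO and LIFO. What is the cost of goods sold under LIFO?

COGS = $18,032

FIFO COGS: 118 @ $25 + 106 @ $25 + 346 @ $28 = $15,288
LIFO COGS: 151 @ $34 + 315 @ $32 + 47 @ $26 + 57 @ $28 = $18,032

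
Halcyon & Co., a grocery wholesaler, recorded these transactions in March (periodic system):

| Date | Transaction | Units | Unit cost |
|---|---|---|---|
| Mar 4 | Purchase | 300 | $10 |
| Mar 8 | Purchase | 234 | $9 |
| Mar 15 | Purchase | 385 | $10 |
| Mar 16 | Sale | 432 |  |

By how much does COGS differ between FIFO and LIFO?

FIFO COGS: 300 @ $10 + 132 @ $9 = $4,188
LIFO COGS: 385 @ $10 + 47 @ $9 = $4,273
Difference = |$4,188 − $4,273| = $85

$85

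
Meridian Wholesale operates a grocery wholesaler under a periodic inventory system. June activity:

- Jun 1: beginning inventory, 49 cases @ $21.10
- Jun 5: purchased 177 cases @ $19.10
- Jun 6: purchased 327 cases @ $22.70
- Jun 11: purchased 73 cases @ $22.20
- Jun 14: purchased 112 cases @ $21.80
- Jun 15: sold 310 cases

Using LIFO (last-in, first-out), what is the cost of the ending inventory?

Jun 15, 310 sold [LIFO — newest first]: 112 @ $21.80 + 73 @ $22.20 + 125 @ $22.70 = $6,899.70
Ending inventory: 49 @ $21.10 + 177 @ $19.10 + 202 @ $22.70 = $9,000.00
Check: goods available $15,899.70 = COGS $6,899.70 + ending $9,000.00

Ending inventory = $9,000.00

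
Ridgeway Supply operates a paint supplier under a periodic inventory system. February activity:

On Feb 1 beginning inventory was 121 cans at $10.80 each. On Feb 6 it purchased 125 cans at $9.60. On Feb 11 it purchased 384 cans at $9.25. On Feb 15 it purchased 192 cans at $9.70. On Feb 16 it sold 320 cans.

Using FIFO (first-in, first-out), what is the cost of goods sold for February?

COGS = $3,191.30

Feb 16, 320 sold [FIFO — oldest first]: 121 @ $10.80 + 125 @ $9.60 + 74 @ $9.25 = $3,191.30
Ending inventory: 310 @ $9.25 + 192 @ $9.70 = $4,729.90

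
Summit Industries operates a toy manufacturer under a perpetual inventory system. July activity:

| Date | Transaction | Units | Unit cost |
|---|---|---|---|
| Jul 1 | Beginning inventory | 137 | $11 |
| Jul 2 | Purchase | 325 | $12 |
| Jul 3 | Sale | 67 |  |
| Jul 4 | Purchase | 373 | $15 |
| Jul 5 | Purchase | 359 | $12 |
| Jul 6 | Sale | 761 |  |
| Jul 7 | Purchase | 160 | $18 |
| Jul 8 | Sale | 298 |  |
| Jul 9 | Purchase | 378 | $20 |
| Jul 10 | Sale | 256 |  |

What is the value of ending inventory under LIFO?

Ending inventory = $5,039

Jul 3, 67 sold [LIFO — newest first]: 67 @ $12 = $804
Jul 6, 761 sold [LIFO — newest first]: 359 @ $12 + 373 @ $15 + 29 @ $12 = $10,251
Jul 8, 298 sold [LIFO — newest first]: 160 @ $18 + 138 @ $12 = $4,536
Jul 10, 256 sold [LIFO — newest first]: 256 @ $20 = $5,120
Total COGS = $804 + $10,251 + $4,536 + $5,120 = $20,711
Ending inventory: 137 @ $11 + 91 @ $12 + 122 @ $20 = $5,039
Check: goods available $25,750 = COGS $20,711 + ending $5,039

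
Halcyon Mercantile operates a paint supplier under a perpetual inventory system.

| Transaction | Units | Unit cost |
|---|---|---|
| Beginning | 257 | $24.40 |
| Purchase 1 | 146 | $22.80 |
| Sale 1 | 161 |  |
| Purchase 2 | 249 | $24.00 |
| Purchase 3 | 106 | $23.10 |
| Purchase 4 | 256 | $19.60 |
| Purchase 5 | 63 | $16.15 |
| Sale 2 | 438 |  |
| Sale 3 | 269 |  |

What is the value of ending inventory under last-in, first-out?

Sale 1 (161) [LIFO — newest first]: 146 @ $22.80 + 15 @ $24.40 = $3,694.80
Sale 2 (438) [LIFO — newest first]: 63 @ $16.15 + 256 @ $19.60 + 106 @ $23.10 + 13 @ $24.00 = $8,795.65
Sale 3 (269) [LIFO — newest first]: 236 @ $24.00 + 33 @ $24.40 = $6,469.20
Total COGS = $3,694.80 + $8,795.65 + $6,469.20 = $18,959.65
Ending inventory: 209 @ $24.40 = $5,099.60
Check: goods available $24,059.25 = COGS $18,959.65 + ending $5,099.60

Ending inventory = $5,099.60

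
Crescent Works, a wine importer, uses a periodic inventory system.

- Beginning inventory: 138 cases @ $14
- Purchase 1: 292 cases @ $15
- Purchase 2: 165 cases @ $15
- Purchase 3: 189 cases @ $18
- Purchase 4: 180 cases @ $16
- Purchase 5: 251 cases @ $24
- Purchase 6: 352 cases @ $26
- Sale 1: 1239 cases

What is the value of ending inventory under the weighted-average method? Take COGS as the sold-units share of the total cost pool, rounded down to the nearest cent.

Sale 1, sell 1239: 1239/1567 × $30,245.00 → $23,914.20
Ending inventory (cost pool remaining) = $6,330.80

Ending inventory = $6,330.80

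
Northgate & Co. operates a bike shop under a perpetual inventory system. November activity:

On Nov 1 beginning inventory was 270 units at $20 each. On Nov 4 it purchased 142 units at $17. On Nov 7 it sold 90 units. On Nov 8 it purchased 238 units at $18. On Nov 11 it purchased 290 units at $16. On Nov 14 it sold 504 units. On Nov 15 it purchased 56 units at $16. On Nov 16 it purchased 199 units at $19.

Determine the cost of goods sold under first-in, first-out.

Nov 7, 90 sold [FIFO — oldest first]: 90 @ $20 = $1,800
Nov 14, 504 sold [FIFO — oldest first]: 180 @ $20 + 142 @ $17 + 182 @ $18 = $9,290
Total COGS = $1,800 + $9,290 = $11,090
Ending inventory: 56 @ $18 + 290 @ $16 + 56 @ $16 + 199 @ $19 = $10,325

COGS = $11,090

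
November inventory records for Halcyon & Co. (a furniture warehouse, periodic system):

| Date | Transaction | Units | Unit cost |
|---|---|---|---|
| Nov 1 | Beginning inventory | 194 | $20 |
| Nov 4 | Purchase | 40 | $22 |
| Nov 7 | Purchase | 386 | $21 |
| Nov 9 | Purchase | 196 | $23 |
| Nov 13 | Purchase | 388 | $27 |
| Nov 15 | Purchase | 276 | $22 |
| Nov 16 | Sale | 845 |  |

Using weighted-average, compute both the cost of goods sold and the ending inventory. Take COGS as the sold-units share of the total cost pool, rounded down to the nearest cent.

COGS = $19,367.62; ending inventory = $14,554.38

Nov 16, sell 845: 845/1480 × $33,922.00 → $19,367.62
Ending inventory (cost pool remaining) = $14,554.38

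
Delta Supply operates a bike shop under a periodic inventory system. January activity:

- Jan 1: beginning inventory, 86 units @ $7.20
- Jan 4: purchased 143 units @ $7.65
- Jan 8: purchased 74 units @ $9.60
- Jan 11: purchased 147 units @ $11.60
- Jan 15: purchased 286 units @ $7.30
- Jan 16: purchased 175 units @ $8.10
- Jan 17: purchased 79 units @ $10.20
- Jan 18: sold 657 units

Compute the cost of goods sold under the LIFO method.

Jan 18, 657 sold [LIFO — newest first]: 79 @ $10.20 + 175 @ $8.10 + 286 @ $7.30 + 117 @ $11.60 = $5,668.30
Ending inventory: 86 @ $7.20 + 143 @ $7.65 + 74 @ $9.60 + 30 @ $11.60 = $2,771.55
Check: goods available $8,439.85 = COGS $5,668.30 + ending $2,771.55

COGS = $5,668.30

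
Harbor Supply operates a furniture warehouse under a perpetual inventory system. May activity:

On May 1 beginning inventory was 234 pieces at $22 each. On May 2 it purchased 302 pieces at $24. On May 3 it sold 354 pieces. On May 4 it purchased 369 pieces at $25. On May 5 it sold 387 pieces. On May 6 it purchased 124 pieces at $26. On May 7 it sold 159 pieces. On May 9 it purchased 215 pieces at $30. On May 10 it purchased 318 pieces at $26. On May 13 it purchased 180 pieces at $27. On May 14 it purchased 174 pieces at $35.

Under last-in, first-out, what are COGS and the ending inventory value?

COGS = $22,007; ending inventory = $28,506

May 3, 354 sold [LIFO — newest first]: 302 @ $24 + 52 @ $22 = $8,392
May 5, 387 sold [LIFO — newest first]: 369 @ $25 + 18 @ $22 = $9,621
May 7, 159 sold [LIFO — newest first]: 124 @ $26 + 35 @ $22 = $3,994
Total COGS = $8,392 + $9,621 + $3,994 = $22,007
Ending inventory: 129 @ $22 + 215 @ $30 + 318 @ $26 + 180 @ $27 + 174 @ $35 = $28,506
Check: goods available $50,513 = COGS $22,007 + ending $28,506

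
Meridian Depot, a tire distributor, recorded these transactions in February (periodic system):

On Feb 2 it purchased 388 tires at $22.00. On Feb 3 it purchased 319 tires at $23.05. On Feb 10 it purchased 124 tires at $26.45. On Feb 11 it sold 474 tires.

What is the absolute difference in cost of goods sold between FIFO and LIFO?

$796.45

FIFO COGS: 388 @ $22.00 + 86 @ $23.05 = $10,518.30
LIFO COGS: 124 @ $26.45 + 319 @ $23.05 + 31 @ $22.00 = $11,314.75
Difference = |$10,518.30 − $11,314.75| = $796.45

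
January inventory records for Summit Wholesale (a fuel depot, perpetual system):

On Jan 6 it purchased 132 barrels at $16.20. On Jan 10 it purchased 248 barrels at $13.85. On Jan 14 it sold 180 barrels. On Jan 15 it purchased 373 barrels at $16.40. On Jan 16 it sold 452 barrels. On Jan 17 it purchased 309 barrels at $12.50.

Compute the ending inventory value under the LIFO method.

Ending inventory = $5,822.70

Jan 14, 180 sold [LIFO — newest first]: 180 @ $13.85 = $2,493.00
Jan 16, 452 sold [LIFO — newest first]: 373 @ $16.40 + 68 @ $13.85 + 11 @ $16.20 = $7,237.20
Total COGS = $2,493.00 + $7,237.20 = $9,730.20
Ending inventory: 121 @ $16.20 + 309 @ $12.50 = $5,822.70
Check: goods available $15,552.90 = COGS $9,730.20 + ending $5,822.70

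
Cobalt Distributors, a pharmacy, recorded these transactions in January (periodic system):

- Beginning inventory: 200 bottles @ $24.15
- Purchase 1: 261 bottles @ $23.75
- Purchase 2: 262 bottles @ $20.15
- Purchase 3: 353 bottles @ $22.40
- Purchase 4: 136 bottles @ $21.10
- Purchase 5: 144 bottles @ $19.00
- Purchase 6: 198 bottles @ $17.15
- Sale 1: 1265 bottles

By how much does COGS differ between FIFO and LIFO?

FIFO COGS: 200 @ $24.15 + 261 @ $23.75 + 262 @ $20.15 + 353 @ $22.40 + 136 @ $21.10 + 53 @ $19.00 = $28,091.85
LIFO COGS: 198 @ $17.15 + 144 @ $19.00 + 136 @ $21.10 + 353 @ $22.40 + 262 @ $20.15 + 172 @ $23.75 = $26,272.80
Difference = |$28,091.85 − $26,272.80| = $1,819.05

$1,819.05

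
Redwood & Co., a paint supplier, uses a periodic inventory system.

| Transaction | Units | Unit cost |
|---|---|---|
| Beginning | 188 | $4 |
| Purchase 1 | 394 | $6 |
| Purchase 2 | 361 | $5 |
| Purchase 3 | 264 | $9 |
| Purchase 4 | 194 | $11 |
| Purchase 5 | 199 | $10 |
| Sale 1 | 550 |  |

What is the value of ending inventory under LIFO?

Ending inventory = $5,884

Sale 1 (550) [LIFO — newest first]: 199 @ $10 + 194 @ $11 + 157 @ $9 = $5,537
Ending inventory: 188 @ $4 + 394 @ $6 + 361 @ $5 + 107 @ $9 = $5,884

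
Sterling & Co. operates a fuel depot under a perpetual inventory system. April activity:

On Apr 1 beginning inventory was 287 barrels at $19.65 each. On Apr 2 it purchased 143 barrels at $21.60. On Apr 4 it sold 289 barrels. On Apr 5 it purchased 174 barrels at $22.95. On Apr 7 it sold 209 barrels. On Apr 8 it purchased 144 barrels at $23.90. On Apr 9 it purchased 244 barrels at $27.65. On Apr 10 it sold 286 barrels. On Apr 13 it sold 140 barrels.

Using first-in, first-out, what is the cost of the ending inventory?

Ending inventory = $1,880.20

Apr 4, 289 sold [FIFO — oldest first]: 287 @ $19.65 + 2 @ $21.60 = $5,682.75
Apr 7, 209 sold [FIFO — oldest first]: 141 @ $21.60 + 68 @ $22.95 = $4,606.20
Apr 10, 286 sold [FIFO — oldest first]: 106 @ $22.95 + 144 @ $23.90 + 36 @ $27.65 = $6,869.70
Apr 13, 140 sold [FIFO — oldest first]: 140 @ $27.65 = $3,871.00
Total COGS = $5,682.75 + $4,606.20 + $6,869.70 + $3,871.00 = $21,029.65
Ending inventory: 68 @ $27.65 = $1,880.20
Check: goods available $22,909.85 = COGS $21,029.65 + ending $1,880.20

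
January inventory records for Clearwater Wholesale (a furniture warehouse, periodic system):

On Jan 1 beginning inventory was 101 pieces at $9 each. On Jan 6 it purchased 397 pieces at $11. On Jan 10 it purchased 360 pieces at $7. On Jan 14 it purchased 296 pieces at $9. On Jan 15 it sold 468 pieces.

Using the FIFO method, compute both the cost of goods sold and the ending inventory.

Jan 15, 468 sold [FIFO — oldest first]: 101 @ $9 + 367 @ $11 = $4,946
Ending inventory: 30 @ $11 + 360 @ $7 + 296 @ $9 = $5,514
Check: goods available $10,460 = COGS $4,946 + ending $5,514

COGS = $4,946; ending inventory = $5,514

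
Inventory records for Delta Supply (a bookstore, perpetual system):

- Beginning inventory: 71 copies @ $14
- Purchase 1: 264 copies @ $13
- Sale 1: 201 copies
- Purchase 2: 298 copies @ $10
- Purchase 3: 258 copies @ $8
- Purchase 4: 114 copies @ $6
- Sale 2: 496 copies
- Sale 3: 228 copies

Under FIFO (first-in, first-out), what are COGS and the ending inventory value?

COGS = $9,674; ending inventory = $480

Sale 1 (201) [FIFO — oldest first]: 71 @ $14 + 130 @ $13 = $2,684
Sale 2 (496) [FIFO — oldest first]: 134 @ $13 + 298 @ $10 + 64 @ $8 = $5,234
Sale 3 (228) [FIFO — oldest first]: 194 @ $8 + 34 @ $6 = $1,756
Total COGS = $2,684 + $5,234 + $1,756 = $9,674
Ending inventory: 80 @ $6 = $480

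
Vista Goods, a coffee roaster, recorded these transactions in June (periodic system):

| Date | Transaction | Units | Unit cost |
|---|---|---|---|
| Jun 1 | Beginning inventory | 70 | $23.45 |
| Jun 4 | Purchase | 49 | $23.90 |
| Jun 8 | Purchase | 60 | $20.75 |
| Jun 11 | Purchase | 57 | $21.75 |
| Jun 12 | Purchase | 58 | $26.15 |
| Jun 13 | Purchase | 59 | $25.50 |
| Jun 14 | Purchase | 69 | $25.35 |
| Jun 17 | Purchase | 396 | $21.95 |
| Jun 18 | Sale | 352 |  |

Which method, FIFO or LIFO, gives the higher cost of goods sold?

FIFO

FIFO COGS: 70 @ $23.45 + 49 @ $23.90 + 60 @ $20.75 + 57 @ $21.75 + 58 @ $26.15 + 58 @ $25.50 = $8,293.05
LIFO COGS: 352 @ $21.95 = $7,726.40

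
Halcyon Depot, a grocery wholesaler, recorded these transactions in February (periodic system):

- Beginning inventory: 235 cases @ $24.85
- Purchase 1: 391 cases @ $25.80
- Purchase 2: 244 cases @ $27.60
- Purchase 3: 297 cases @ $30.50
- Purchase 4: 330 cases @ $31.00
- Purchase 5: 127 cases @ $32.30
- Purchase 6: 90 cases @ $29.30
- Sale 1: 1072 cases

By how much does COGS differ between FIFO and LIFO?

FIFO COGS: 235 @ $24.85 + 391 @ $25.80 + 244 @ $27.60 + 202 @ $30.50 = $28,822.95
LIFO COGS: 90 @ $29.30 + 127 @ $32.30 + 330 @ $31.00 + 297 @ $30.50 + 228 @ $27.60 = $32,320.40
Difference = |$28,822.95 − $32,320.40| = $3,497.45

$3,497.45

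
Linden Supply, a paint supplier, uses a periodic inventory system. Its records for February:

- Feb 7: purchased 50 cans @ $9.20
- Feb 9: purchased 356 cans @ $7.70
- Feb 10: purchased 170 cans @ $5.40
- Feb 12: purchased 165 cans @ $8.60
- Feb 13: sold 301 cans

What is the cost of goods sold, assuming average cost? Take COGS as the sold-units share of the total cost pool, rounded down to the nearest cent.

Feb 13, sell 301: 301/741 × $5,538.20 → $2,249.66
Ending inventory (cost pool remaining) = $3,288.54

COGS = $2,249.66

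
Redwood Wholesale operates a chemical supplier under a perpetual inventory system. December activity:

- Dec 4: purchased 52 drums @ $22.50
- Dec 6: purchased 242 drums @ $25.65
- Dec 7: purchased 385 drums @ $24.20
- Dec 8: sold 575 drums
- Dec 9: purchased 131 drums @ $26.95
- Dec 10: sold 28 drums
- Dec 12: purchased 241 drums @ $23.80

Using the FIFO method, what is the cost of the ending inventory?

Dec 8, 575 sold [FIFO — oldest first]: 52 @ $22.50 + 242 @ $25.65 + 281 @ $24.20 = $14,177.50
Dec 10, 28 sold [FIFO — oldest first]: 28 @ $24.20 = $677.60
Total COGS = $14,177.50 + $677.60 = $14,855.10
Ending inventory: 76 @ $24.20 + 131 @ $26.95 + 241 @ $23.80 = $11,105.45
Check: goods available $25,960.55 = COGS $14,855.10 + ending $11,105.45

Ending inventory = $11,105.45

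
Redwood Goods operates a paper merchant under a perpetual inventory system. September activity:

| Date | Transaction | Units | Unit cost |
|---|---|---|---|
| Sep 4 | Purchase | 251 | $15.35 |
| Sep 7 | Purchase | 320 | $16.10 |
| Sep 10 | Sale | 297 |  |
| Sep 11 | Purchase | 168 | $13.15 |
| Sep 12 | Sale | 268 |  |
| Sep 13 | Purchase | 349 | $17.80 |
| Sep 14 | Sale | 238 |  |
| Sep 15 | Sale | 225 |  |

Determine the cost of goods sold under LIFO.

Sep 10, 297 sold [LIFO — newest first]: 297 @ $16.10 = $4,781.70
Sep 12, 268 sold [LIFO — newest first]: 168 @ $13.15 + 23 @ $16.10 + 77 @ $15.35 = $3,761.45
Sep 14, 238 sold [LIFO — newest first]: 238 @ $17.80 = $4,236.40
Sep 15, 225 sold [LIFO — newest first]: 111 @ $17.80 + 114 @ $15.35 = $3,725.70
Total COGS = $4,781.70 + $3,761.45 + $4,236.40 + $3,725.70 = $16,505.25
Ending inventory: 60 @ $15.35 = $921.00
Check: goods available $17,426.25 = COGS $16,505.25 + ending $921.00

COGS = $16,505.25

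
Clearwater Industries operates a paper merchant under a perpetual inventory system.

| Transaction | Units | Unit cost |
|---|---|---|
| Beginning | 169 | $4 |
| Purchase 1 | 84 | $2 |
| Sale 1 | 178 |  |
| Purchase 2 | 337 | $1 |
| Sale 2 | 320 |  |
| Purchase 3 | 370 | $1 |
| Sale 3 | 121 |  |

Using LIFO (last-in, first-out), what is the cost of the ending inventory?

Sale 1 (178) [LIFO — newest first]: 84 @ $2 + 94 @ $4 = $544
Sale 2 (320) [LIFO — newest first]: 320 @ $1 = $320
Sale 3 (121) [LIFO — newest first]: 121 @ $1 = $121
Total COGS = $544 + $320 + $121 = $985
Ending inventory: 75 @ $4 + 17 @ $1 + 249 @ $1 = $566

Ending inventory = $566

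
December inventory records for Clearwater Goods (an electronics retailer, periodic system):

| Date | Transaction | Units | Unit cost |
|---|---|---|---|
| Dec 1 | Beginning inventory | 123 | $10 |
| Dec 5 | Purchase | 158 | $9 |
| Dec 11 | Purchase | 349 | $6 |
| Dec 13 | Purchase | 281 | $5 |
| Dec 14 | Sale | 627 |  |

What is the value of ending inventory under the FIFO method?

Ending inventory = $1,423

Dec 14, 627 sold [FIFO — oldest first]: 123 @ $10 + 158 @ $9 + 346 @ $6 = $4,728
Ending inventory: 3 @ $6 + 281 @ $5 = $1,423
Check: goods available $6,151 = COGS $4,728 + ending $1,423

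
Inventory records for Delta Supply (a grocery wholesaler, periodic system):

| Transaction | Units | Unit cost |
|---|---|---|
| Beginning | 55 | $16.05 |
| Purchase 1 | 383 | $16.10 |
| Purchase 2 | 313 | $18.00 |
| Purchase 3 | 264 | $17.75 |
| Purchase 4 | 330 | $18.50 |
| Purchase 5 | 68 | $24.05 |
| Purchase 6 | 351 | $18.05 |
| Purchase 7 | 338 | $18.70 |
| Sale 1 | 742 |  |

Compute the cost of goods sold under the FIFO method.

Sale 1 (742) [FIFO — oldest first]: 55 @ $16.05 + 383 @ $16.10 + 304 @ $18.00 = $12,521.05
Ending inventory: 9 @ $18.00 + 264 @ $17.75 + 330 @ $18.50 + 68 @ $24.05 + 351 @ $18.05 + 338 @ $18.70 = $25,244.55

COGS = $12,521.05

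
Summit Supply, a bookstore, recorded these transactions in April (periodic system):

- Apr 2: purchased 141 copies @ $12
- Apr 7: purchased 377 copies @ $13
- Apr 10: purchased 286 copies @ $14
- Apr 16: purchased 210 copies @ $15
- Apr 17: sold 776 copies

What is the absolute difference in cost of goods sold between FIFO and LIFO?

FIFO COGS: 141 @ $12 + 377 @ $13 + 258 @ $14 = $10,205
LIFO COGS: 210 @ $15 + 286 @ $14 + 280 @ $13 = $10,794
Difference = |$10,205 − $10,794| = $589

$589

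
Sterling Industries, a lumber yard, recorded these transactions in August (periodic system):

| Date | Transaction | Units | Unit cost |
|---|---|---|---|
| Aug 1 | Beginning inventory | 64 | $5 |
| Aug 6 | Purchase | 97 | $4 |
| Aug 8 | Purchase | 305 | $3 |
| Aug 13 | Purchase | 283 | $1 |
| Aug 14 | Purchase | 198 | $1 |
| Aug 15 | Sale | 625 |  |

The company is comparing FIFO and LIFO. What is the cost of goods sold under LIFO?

FIFO COGS: 64 @ $5 + 97 @ $4 + 305 @ $3 + 159 @ $1 = $1,782
LIFO COGS: 198 @ $1 + 283 @ $1 + 144 @ $3 = $913

COGS = $913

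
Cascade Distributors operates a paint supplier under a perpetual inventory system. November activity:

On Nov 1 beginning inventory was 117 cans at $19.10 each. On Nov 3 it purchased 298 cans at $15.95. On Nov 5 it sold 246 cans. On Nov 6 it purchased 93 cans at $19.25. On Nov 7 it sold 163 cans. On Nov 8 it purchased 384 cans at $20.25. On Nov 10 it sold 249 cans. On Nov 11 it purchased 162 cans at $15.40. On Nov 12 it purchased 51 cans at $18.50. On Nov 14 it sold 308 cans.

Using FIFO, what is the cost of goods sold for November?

Nov 5, 246 sold [FIFO — oldest first]: 117 @ $19.10 + 129 @ $15.95 = $4,292.25
Nov 7, 163 sold [FIFO — oldest first]: 163 @ $15.95 = $2,599.85
Nov 10, 249 sold [FIFO — oldest first]: 6 @ $15.95 + 93 @ $19.25 + 150 @ $20.25 = $4,923.45
Nov 14, 308 sold [FIFO — oldest first]: 234 @ $20.25 + 74 @ $15.40 = $5,878.10
Total COGS = $4,292.25 + $2,599.85 + $4,923.45 + $5,878.10 = $17,693.65
Ending inventory: 88 @ $15.40 + 51 @ $18.50 = $2,298.70
Check: goods available $19,992.35 = COGS $17,693.65 + ending $2,298.70

COGS = $17,693.65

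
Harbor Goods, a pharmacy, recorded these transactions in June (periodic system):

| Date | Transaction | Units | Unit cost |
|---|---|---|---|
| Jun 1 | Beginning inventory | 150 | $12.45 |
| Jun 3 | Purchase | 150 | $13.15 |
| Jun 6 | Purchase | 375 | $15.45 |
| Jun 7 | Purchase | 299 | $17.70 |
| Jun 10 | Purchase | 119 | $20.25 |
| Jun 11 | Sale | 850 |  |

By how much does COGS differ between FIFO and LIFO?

FIFO COGS: 150 @ $12.45 + 150 @ $13.15 + 375 @ $15.45 + 175 @ $17.70 = $12,731.25
LIFO COGS: 119 @ $20.25 + 299 @ $17.70 + 375 @ $15.45 + 57 @ $13.15 = $14,245.35
Difference = |$12,731.25 − $14,245.35| = $1,514.10

$1,514.10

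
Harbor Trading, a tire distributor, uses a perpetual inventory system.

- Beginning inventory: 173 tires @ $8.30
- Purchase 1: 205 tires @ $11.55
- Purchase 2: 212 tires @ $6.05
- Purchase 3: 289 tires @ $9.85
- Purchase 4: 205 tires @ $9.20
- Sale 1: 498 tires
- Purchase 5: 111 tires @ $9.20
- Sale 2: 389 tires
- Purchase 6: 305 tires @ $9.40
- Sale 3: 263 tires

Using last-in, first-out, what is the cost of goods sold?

COGS = $10,317.15

Sale 1 (498) [LIFO — newest first]: 205 @ $9.20 + 289 @ $9.85 + 4 @ $6.05 = $4,756.85
Sale 2 (389) [LIFO — newest first]: 111 @ $9.20 + 208 @ $6.05 + 70 @ $11.55 = $3,088.10
Sale 3 (263) [LIFO — newest first]: 263 @ $9.40 = $2,472.20
Total COGS = $4,756.85 + $3,088.10 + $2,472.20 = $10,317.15
Ending inventory: 173 @ $8.30 + 135 @ $11.55 + 42 @ $9.40 = $3,389.95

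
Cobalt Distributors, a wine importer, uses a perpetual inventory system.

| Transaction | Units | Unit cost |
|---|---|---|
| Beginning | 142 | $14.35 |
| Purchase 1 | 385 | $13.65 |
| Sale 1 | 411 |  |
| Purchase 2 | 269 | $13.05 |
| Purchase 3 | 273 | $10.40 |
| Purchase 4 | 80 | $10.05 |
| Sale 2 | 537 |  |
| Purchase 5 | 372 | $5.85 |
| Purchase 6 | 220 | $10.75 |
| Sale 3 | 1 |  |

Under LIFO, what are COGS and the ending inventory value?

Sale 1 (411) [LIFO — newest first]: 385 @ $13.65 + 26 @ $14.35 = $5,628.35
Sale 2 (537) [LIFO — newest first]: 80 @ $10.05 + 273 @ $10.40 + 184 @ $13.05 = $6,044.40
Sale 3 (1) [LIFO — newest first]: 1 @ $10.75 = $10.75
Total COGS = $5,628.35 + $6,044.40 + $10.75 = $11,683.50
Ending inventory: 116 @ $14.35 + 85 @ $13.05 + 372 @ $5.85 + 219 @ $10.75 = $7,304.30

COGS = $11,683.50; ending inventory = $7,304.30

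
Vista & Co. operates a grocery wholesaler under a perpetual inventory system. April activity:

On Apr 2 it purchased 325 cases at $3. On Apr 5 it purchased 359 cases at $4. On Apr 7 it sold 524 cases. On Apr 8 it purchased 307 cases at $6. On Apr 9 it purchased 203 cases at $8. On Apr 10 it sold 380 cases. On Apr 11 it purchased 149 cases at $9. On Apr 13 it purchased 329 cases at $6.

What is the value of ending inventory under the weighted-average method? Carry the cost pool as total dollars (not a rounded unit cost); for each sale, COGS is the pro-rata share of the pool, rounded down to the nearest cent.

Ending inventory = $5,059.32

After Apr 2: 325 on hand, pool $975.00 (≈ $3.0000 each)
After Apr 5: 684 on hand, pool $2,411.00 (≈ $3.5249 each)
Apr 7, sell 524: 524/684 × $2,411.00 → $1,847.02
After Apr 8: 467 on hand, pool $2,405.98 (≈ $5.1520 each)
After Apr 9: 670 on hand, pool $4,029.98 (≈ $6.0149 each)
Apr 10, sell 380: 380/670 × $4,029.98 → $2,285.66
After Apr 11: 439 on hand, pool $3,085.32 (≈ $7.0281 each)
After Apr 13: 768 on hand, pool $5,059.32 (≈ $6.5877 each)
Total COGS = $1,847.02 + $2,285.66 = $4,132.68
Ending inventory (cost pool remaining) = $5,059.32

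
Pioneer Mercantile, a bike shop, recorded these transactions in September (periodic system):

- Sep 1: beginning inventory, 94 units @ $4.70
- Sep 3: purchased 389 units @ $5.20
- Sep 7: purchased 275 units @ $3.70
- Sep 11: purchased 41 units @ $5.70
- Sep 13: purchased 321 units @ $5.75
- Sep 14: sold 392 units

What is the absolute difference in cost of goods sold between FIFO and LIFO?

FIFO COGS: 94 @ $4.70 + 298 @ $5.20 = $1,991.40
LIFO COGS: 321 @ $5.75 + 41 @ $5.70 + 30 @ $3.70 = $2,190.45
Difference = |$1,991.40 − $2,190.45| = $199.05

$199.05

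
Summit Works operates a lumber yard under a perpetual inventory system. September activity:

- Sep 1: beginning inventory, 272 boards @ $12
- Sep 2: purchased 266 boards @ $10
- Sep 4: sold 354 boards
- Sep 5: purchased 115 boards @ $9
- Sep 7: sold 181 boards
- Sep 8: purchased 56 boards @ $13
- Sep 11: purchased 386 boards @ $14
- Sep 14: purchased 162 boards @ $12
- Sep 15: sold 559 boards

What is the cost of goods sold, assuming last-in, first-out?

Sep 4, 354 sold [LIFO — newest first]: 266 @ $10 + 88 @ $12 = $3,716
Sep 7, 181 sold [LIFO — newest first]: 115 @ $9 + 66 @ $12 = $1,827
Sep 15, 559 sold [LIFO — newest first]: 162 @ $12 + 386 @ $14 + 11 @ $13 = $7,491
Total COGS = $3,716 + $1,827 + $7,491 = $13,034
Ending inventory: 118 @ $12 + 45 @ $13 = $2,001

COGS = $13,034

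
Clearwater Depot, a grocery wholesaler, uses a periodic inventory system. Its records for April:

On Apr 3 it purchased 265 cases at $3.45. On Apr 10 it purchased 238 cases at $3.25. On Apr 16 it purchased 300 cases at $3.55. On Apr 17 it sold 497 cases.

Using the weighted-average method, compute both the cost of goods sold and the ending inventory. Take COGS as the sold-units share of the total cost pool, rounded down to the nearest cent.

COGS = $1,703.75; ending inventory = $1,049.00

Apr 17, sell 497: 497/803 × $2,752.75 → $1,703.75
Ending inventory (cost pool remaining) = $1,049.00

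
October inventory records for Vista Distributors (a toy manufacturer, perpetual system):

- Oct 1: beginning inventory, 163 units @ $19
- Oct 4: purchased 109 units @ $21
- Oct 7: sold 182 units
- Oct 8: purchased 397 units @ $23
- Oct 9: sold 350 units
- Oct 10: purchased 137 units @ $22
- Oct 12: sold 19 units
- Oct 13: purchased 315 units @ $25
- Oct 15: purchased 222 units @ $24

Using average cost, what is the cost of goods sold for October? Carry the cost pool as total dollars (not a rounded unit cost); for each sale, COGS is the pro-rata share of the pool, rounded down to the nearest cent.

After Oct 1: 163 on hand, pool $3,097.00 (≈ $19.0000 each)
After Oct 4: 272 on hand, pool $5,386.00 (≈ $19.8015 each)
Oct 7, sell 182: 182/272 × $5,386.00 → $3,603.86
After Oct 8: 487 on hand, pool $10,913.14 (≈ $22.4089 each)
Oct 9, sell 350: 350/487 × $10,913.14 → $7,843.11
After Oct 10: 274 on hand, pool $6,084.03 (≈ $22.2045 each)
Oct 12, sell 19: 19/274 × $6,084.03 → $421.88
After Oct 13: 570 on hand, pool $13,537.15 (≈ $23.7494 each)
After Oct 15: 792 on hand, pool $18,865.15 (≈ $23.8196 each)
Total COGS = $3,603.86 + $7,843.11 + $421.88 = $11,868.85
Ending inventory (cost pool remaining) = $18,865.15
Check: goods available $30,734.00 = COGS $11,868.85 + ending $18,865.15

COGS = $11,868.85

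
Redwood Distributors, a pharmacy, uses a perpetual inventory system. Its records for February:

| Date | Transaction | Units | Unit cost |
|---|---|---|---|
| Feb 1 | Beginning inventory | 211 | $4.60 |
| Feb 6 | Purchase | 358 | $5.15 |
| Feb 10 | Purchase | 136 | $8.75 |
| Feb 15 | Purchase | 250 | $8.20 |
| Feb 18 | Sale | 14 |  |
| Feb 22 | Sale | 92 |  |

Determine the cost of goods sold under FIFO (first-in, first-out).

Feb 18, 14 sold [FIFO — oldest first]: 14 @ $4.60 = $64.40
Feb 22, 92 sold [FIFO — oldest first]: 92 @ $4.60 = $423.20
Total COGS = $64.40 + $423.20 = $487.60
Ending inventory: 105 @ $4.60 + 358 @ $5.15 + 136 @ $8.75 + 250 @ $8.20 = $5,566.70

COGS = $487.60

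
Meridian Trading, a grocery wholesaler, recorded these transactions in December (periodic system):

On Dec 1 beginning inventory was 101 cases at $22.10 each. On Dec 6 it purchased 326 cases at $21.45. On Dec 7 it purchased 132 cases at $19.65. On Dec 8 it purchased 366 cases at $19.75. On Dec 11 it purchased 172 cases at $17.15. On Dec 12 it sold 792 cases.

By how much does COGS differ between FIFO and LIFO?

$1,031.35

FIFO COGS: 101 @ $22.10 + 326 @ $21.45 + 132 @ $19.65 + 233 @ $19.75 = $16,420.35
LIFO COGS: 172 @ $17.15 + 366 @ $19.75 + 132 @ $19.65 + 122 @ $21.45 = $15,389.00
Difference = |$16,420.35 − $15,389.00| = $1,031.35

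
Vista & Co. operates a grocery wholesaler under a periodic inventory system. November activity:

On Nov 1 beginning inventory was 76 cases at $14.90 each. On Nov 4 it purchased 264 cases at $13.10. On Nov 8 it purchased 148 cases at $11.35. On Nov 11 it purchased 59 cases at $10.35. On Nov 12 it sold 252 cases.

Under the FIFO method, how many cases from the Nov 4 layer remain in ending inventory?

Nov 12, 252 sold [FIFO — oldest first]: 76 @ $14.90 + 176 @ $13.10 = $3,438.00
Ending inventory: 88 @ $13.10 + 148 @ $11.35 + 59 @ $10.35 = $3,443.25

88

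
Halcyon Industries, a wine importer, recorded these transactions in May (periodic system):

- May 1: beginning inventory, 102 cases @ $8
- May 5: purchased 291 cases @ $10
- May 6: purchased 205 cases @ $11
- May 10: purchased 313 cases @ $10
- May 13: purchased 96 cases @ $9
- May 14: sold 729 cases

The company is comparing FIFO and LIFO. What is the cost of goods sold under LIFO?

FIFO COGS: 102 @ $8 + 291 @ $10 + 205 @ $11 + 131 @ $10 = $7,291
LIFO COGS: 96 @ $9 + 313 @ $10 + 205 @ $11 + 115 @ $10 = $7,399

COGS = $7,399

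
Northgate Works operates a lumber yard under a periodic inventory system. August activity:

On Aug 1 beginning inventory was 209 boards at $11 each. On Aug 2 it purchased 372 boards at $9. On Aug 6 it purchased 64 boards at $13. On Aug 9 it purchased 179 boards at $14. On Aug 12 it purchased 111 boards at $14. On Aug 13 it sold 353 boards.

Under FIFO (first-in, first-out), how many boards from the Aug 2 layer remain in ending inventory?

Aug 13, 353 sold [FIFO — oldest first]: 209 @ $11 + 144 @ $9 = $3,595
Ending inventory: 228 @ $9 + 64 @ $13 + 179 @ $14 + 111 @ $14 = $6,944

228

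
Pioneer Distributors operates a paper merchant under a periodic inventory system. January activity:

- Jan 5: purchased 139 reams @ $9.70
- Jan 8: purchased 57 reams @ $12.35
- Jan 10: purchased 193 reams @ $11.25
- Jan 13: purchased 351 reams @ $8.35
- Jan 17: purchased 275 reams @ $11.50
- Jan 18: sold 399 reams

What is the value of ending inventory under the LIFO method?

Ending inventory = $6,118.95

Jan 18, 399 sold [LIFO — newest first]: 275 @ $11.50 + 124 @ $8.35 = $4,197.90
Ending inventory: 139 @ $9.70 + 57 @ $12.35 + 193 @ $11.25 + 227 @ $8.35 = $6,118.95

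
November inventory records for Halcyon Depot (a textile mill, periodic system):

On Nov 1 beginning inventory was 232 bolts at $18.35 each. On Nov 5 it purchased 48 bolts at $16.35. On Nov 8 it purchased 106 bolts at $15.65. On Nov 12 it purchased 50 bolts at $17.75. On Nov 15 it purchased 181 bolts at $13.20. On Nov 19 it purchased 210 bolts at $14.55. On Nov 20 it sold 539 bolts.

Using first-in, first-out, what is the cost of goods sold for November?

Nov 20, 539 sold [FIFO — oldest first]: 232 @ $18.35 + 48 @ $16.35 + 106 @ $15.65 + 50 @ $17.75 + 103 @ $13.20 = $8,948.00
Ending inventory: 78 @ $13.20 + 210 @ $14.55 = $4,085.10

COGS = $8,948.00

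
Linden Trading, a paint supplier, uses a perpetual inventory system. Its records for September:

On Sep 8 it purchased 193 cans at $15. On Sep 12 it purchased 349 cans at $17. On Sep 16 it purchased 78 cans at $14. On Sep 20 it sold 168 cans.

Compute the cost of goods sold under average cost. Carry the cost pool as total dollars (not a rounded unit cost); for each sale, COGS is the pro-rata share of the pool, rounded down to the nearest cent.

After Sep 8: 193 on hand, pool $2,895.00 (≈ $15.0000 each)
After Sep 12: 542 on hand, pool $8,828.00 (≈ $16.2878 each)
After Sep 16: 620 on hand, pool $9,920.00 (≈ $16.0000 each)
Sep 20, sell 168: 168/620 × $9,920.00 → $2,688.00
Ending inventory (cost pool remaining) = $7,232.00

COGS = $2,688.00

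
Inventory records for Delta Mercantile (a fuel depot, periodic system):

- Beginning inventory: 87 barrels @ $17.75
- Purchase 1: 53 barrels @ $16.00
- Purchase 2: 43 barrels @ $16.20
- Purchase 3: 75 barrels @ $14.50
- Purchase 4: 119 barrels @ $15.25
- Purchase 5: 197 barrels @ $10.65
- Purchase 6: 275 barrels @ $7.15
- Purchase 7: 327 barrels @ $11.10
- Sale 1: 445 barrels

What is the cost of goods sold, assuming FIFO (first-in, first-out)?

COGS = $6,715.30

Sale 1 (445) [FIFO — oldest first]: 87 @ $17.75 + 53 @ $16.00 + 43 @ $16.20 + 75 @ $14.50 + 119 @ $15.25 + 68 @ $10.65 = $6,715.30
Ending inventory: 129 @ $10.65 + 275 @ $7.15 + 327 @ $11.10 = $6,969.80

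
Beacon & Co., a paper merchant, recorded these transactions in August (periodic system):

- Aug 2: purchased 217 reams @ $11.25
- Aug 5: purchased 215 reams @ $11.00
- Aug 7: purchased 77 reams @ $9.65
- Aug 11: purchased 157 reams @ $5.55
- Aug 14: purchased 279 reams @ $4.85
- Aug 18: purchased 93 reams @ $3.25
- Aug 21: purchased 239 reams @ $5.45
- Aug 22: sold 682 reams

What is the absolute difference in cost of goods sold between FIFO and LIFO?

FIFO COGS: 217 @ $11.25 + 215 @ $11.00 + 77 @ $9.65 + 157 @ $5.55 + 16 @ $4.85 = $6,498.25
LIFO COGS: 239 @ $5.45 + 93 @ $3.25 + 279 @ $4.85 + 71 @ $5.55 = $3,352.00
Difference = |$6,498.25 − $3,352.00| = $3,146.25

$3,146.25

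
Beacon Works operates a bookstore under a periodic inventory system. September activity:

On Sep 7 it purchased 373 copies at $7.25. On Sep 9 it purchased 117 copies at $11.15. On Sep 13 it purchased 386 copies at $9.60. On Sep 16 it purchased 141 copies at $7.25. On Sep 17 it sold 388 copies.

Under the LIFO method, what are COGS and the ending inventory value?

Sep 17, 388 sold [LIFO — newest first]: 141 @ $7.25 + 247 @ $9.60 = $3,393.45
Ending inventory: 373 @ $7.25 + 117 @ $11.15 + 139 @ $9.60 = $5,343.20
Check: goods available $8,736.65 = COGS $3,393.45 + ending $5,343.20

COGS = $3,393.45; ending inventory = $5,343.20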